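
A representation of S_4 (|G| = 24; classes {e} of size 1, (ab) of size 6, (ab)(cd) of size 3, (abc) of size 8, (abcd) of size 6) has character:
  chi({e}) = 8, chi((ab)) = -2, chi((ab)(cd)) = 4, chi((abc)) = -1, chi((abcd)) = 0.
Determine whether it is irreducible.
Not irreducible (reducible): <chi, chi> = 6 > 1.

Explanation: <chi, chi> = (1/|G|) sum_C |C| * |chi(C)|^2 = (1/24)[1*|8|^2 + 6*|-2|^2 + 3*|4|^2 + 8*|-1|^2 + 6*|0|^2]
  = (1/24)[(64) + (24) + (48) + (8) + (0)] = 144/24 = 6.
A character is irreducible iff <chi, chi> = 1, so this representation is reducible.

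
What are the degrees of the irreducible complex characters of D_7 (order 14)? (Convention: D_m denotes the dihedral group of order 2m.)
Dimensions: 1, 1, 2, 2, 2

Details: There are 5 irreducibles (= number of conjugacy classes). Their dimensions d_i satisfy sum d_i^2 = |G| = 14: 1 + 1 + 4 + 4 + 4 = 14.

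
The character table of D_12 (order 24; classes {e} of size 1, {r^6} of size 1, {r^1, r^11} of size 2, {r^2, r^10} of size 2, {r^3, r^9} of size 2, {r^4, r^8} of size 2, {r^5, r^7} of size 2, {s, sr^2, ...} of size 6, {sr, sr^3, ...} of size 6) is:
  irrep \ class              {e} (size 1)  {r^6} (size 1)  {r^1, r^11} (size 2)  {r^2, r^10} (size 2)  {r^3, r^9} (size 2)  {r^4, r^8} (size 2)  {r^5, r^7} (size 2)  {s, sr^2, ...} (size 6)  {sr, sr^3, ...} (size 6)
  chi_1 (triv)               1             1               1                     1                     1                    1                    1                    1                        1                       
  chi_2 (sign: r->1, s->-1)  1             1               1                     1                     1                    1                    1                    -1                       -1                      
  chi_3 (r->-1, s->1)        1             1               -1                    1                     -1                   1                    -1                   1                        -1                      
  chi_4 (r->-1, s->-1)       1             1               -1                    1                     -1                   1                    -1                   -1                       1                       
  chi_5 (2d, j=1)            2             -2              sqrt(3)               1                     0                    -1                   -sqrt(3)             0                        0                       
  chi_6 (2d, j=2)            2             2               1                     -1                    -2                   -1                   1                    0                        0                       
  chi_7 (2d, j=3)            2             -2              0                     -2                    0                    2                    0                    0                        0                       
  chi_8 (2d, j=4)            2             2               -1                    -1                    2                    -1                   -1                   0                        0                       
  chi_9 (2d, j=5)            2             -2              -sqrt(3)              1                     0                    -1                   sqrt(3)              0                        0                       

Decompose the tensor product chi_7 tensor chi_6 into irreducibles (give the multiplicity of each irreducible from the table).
chi_7 tensor chi_6 = chi_5 + chi_9 (all other irreducibles have multiplicity 0).

Justification: The character of a tensor product is the pointwise product (chi_7 * chi_6)(C) = chi_7(C) * chi_6(C):
  {e}: (2)*(2), {r^6}: (-2)*(2), {r^1, r^11}: (0)*(1), {r^2, r^10}: (-2)*(-1), {r^3, r^9}: (0)*(-2), {r^4, r^8}: (2)*(-1), {r^5, r^7}: (0)*(1), {s, sr^2, ...}: (0)*(0), {sr, sr^3, ...}: (0)*(0)
so (chi_7 * chi_6) takes values
  {e} -> 4, {r^6} -> -4, {r^1, r^11} -> 0, {r^2, r^10} -> 2, {r^3, r^9} -> 0, {r^4, r^8} -> -2, {r^5, r^7} -> 0, {s, sr^2, ...} -> 0, {sr, sr^3, ...} -> 0.
Now take the inner product of this character with each irreducible chi from the table, <chi_7*chi_6, chi> = (1/24) sum_C |C| (chi_7*chi_6)(C) conj(chi(C)):
  <chi_7*chi_6, chi_1> = (1/24)[1*(4)*conj(1) + 1*(-4)*conj(1) + 2*(0)*conj(1) + 2*(2)*conj(1) + 2*(0)*conj(1) + 2*(-2)*conj(1) + 2*(0)*conj(1) + 6*(0)*conj(1) + 6*(0)*conj(1)]
      = (1/24)[(4) + (-4) + (0) + (4) + (0) + (-4) + (0) + (0) + (0)] = 0/24 = 0
  <chi_7*chi_6, chi_2> = (1/24)[1*(4)*conj(1) + 1*(-4)*conj(1) + 2*(0)*conj(1) + 2*(2)*conj(1) + 2*(0)*conj(1) + 2*(-2)*conj(1) + 2*(0)*conj(1) + 6*(0)*conj(-1) + 6*(0)*conj(-1)]
      = (1/24)[(4) + (-4) + (0) + (4) + (0) + (-4) + (0) + (0) + (0)] = 0/24 = 0
  <chi_7*chi_6, chi_3> = (1/24)[1*(4)*conj(1) + 1*(-4)*conj(1) + 2*(0)*conj(-1) + 2*(2)*conj(1) + 2*(0)*conj(-1) + 2*(-2)*conj(1) + 2*(0)*conj(-1) + 6*(0)*conj(1) + 6*(0)*conj(-1)]
      = (1/24)[(4) + (-4) + (0) + (4) + (0) + (-4) + (0) + (0) + (0)] = 0/24 = 0
  <chi_7*chi_6, chi_4> = (1/24)[1*(4)*conj(1) + 1*(-4)*conj(1) + 2*(0)*conj(-1) + 2*(2)*conj(1) + 2*(0)*conj(-1) + 2*(-2)*conj(1) + 2*(0)*conj(-1) + 6*(0)*conj(-1) + 6*(0)*conj(1)]
      = (1/24)[(4) + (-4) + (0) + (4) + (0) + (-4) + (0) + (0) + (0)] = 0/24 = 0
  <chi_7*chi_6, chi_5> = (1/24)[1*(4)*conj(2) + 1*(-4)*conj(-2) + 2*(0)*conj(sqrt(3)) + 2*(2)*conj(1) + 2*(0)*conj(0) + 2*(-2)*conj(-1) + 2*(0)*conj(-sqrt(3)) + 6*(0)*conj(0) + 6*(0)*conj(0)]
      = (1/24)[(8) + (8) + (0) + (4) + (0) + (4) + (0) + (0) + (0)] = 24/24 = 1
  <chi_7*chi_6, chi_6> = (1/24)[1*(4)*conj(2) + 1*(-4)*conj(2) + 2*(0)*conj(1) + 2*(2)*conj(-1) + 2*(0)*conj(-2) + 2*(-2)*conj(-1) + 2*(0)*conj(1) + 6*(0)*conj(0) + 6*(0)*conj(0)]
      = (1/24)[(8) + (-8) + (0) + (-4) + (0) + (4) + (0) + (0) + (0)] = 0/24 = 0
  <chi_7*chi_6, chi_7> = (1/24)[1*(4)*conj(2) + 1*(-4)*conj(-2) + 2*(0)*conj(0) + 2*(2)*conj(-2) + 2*(0)*conj(0) + 2*(-2)*conj(2) + 2*(0)*conj(0) + 6*(0)*conj(0) + 6*(0)*conj(0)]
      = (1/24)[(8) + (8) + (0) + (-8) + (0) + (-8) + (0) + (0) + (0)] = 0/24 = 0
  <chi_7*chi_6, chi_8> = (1/24)[1*(4)*conj(2) + 1*(-4)*conj(2) + 2*(0)*conj(-1) + 2*(2)*conj(-1) + 2*(0)*conj(2) + 2*(-2)*conj(-1) + 2*(0)*conj(-1) + 6*(0)*conj(0) + 6*(0)*conj(0)]
      = (1/24)[(8) + (-8) + (0) + (-4) + (0) + (4) + (0) + (0) + (0)] = 0/24 = 0
  <chi_7*chi_6, chi_9> = (1/24)[1*(4)*conj(2) + 1*(-4)*conj(-2) + 2*(0)*conj(-sqrt(3)) + 2*(2)*conj(1) + 2*(0)*conj(0) + 2*(-2)*conj(-1) + 2*(0)*conj(sqrt(3)) + 6*(0)*conj(0) + 6*(0)*conj(0)]
      = (1/24)[(8) + (8) + (0) + (4) + (0) + (4) + (0) + (0) + (0)] = 24/24 = 1
Hence the multiplicities are chi_5: 1, chi_9: 1. Dimension check: dim(chi_7)*dim(chi_6) = 2*2 = 4 and sum (mult * dim) = 1*2 + 1*2 = 4.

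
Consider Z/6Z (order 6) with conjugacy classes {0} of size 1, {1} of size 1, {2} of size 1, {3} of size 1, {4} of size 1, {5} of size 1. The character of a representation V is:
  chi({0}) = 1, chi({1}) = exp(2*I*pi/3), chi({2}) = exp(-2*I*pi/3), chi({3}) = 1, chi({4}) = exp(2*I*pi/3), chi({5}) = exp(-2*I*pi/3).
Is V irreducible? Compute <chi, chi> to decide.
Irreducible: <chi, chi> = 1.

Details: <chi, chi> = (1/|G|) sum_C |C| * |chi(C)|^2 = (1/6)[1*|1|^2 + 1*|exp(2*I*pi/3)|^2 + 1*|exp(-2*I*pi/3)|^2 + 1*|1|^2 + 1*|exp(2*I*pi/3)|^2 + 1*|exp(-2*I*pi/3)|^2]
  = (1/6)[(1) + (1) + (1) + (1) + (1) + (1)] = 6/6 = 1.
(Exp terms are combined using exp(i*s)*conj(exp(i*t)) = exp(i*(s-t)), and sums of them are collapsed using the identity that for every m > 1 the m distinct m-th roots of unity sum to 0, e.g. 1 + exp(2*I*pi/3) + exp(-2*I*pi/3) = 0.)
A character is irreducible iff <chi, chi> = 1, so this representation is irreducible.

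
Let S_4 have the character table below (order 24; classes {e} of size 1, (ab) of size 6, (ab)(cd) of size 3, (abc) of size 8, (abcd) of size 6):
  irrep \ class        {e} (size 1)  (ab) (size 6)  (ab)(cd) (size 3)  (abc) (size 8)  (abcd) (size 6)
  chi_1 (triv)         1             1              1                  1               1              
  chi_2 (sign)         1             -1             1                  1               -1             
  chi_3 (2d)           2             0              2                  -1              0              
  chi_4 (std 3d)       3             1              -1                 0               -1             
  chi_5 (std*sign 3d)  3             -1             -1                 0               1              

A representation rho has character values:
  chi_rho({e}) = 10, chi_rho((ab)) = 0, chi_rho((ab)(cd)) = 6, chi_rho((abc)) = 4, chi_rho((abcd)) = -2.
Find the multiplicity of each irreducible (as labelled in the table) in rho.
Multiplicities: chi_1: 2, chi_2: 3, chi_3: 1, chi_4: 1, chi_5: 0.

Argument: Use <chi_rho, chi> = (1/|G|) sum_C |C| * chi_rho(C) * conj(chi(C)) with |G| = 24 for each irreducible chi in the table:
  <chi_rho, chi_1> = (1/24)[1*(10)*conj(1) + 6*(0)*conj(1) + 3*(6)*conj(1) + 8*(4)*conj(1) + 6*(-2)*conj(1)]
      = (1/24)[(10) + (0) + (18) + (32) + (-12)] = 48/24 = 2
  <chi_rho, chi_2> = (1/24)[1*(10)*conj(1) + 6*(0)*conj(-1) + 3*(6)*conj(1) + 8*(4)*conj(1) + 6*(-2)*conj(-1)]
      = (1/24)[(10) + (0) + (18) + (32) + (12)] = 72/24 = 3
  <chi_rho, chi_3> = (1/24)[1*(10)*conj(2) + 6*(0)*conj(0) + 3*(6)*conj(2) + 8*(4)*conj(-1) + 6*(-2)*conj(0)]
      = (1/24)[(20) + (0) + (36) + (-32) + (0)] = 24/24 = 1
  <chi_rho, chi_4> = (1/24)[1*(10)*conj(3) + 6*(0)*conj(1) + 3*(6)*conj(-1) + 8*(4)*conj(0) + 6*(-2)*conj(-1)]
      = (1/24)[(30) + (0) + (-18) + (0) + (12)] = 24/24 = 1
  <chi_rho, chi_5> = (1/24)[1*(10)*conj(3) + 6*(0)*conj(-1) + 3*(6)*conj(-1) + 8*(4)*conj(0) + 6*(-2)*conj(1)]
      = (1/24)[(30) + (0) + (-18) + (0) + (-12)] = 0/24 = 0
Dimension check: dim(rho) = sum (mult * dim) = 2*1 + 3*1 + 1*2 + 1*3 + 0*3 = 10 = chi_rho(e) = 10.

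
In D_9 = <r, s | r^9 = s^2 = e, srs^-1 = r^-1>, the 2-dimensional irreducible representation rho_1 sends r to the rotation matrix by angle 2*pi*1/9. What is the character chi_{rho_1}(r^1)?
chi_{rho_1}(r^1) = 2*cos(2*pi*1*1/9) = 2*cos(2*pi/9)

Reasoning: rho_1(r^1) is rotation by angle 2*pi*1*1/9, whose trace is 2*cos(2*pi*1*1/9) = 2*cos(2*pi/9).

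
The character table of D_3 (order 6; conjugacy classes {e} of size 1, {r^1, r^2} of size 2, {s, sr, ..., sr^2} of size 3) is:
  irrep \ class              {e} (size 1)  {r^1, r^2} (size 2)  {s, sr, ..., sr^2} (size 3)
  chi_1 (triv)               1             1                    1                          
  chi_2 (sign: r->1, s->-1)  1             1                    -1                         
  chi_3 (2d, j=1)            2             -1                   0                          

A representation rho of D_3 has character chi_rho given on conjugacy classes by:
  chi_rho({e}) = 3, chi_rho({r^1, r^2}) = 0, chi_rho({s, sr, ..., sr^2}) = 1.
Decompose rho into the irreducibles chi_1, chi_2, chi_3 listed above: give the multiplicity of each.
Multiplicities: chi_1: 1, chi_2: 0, chi_3: 1.

Why: Use <chi_rho, chi> = (1/|G|) sum_C |C| * chi_rho(C) * conj(chi(C)) with |G| = 6 for each irreducible chi in the table:
  <chi_rho, chi_1> = (1/6)[1*(3)*conj(1) + 2*(0)*conj(1) + 3*(1)*conj(1)]
      = (1/6)[(3) + (0) + (3)] = 6/6 = 1
  <chi_rho, chi_2> = (1/6)[1*(3)*conj(1) + 2*(0)*conj(1) + 3*(1)*conj(-1)]
      = (1/6)[(3) + (0) + (-3)] = 0/6 = 0
  <chi_rho, chi_3> = (1/6)[1*(3)*conj(2) + 2*(0)*conj(-1) + 3*(1)*conj(0)]
      = (1/6)[(6) + (0) + (0)] = 6/6 = 1
Dimension check: dim(rho) = sum (mult * dim) = 1*1 + 0*1 + 1*2 = 3 = chi_rho(e) = 3.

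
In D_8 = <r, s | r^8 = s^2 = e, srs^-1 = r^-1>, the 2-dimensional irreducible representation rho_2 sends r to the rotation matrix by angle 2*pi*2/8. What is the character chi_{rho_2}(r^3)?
chi_{rho_2}(r^3) = 2*cos(2*pi*2*3/8) = 0

Proof sketch: rho_2(r^3) is rotation by angle 2*pi*2*3/8, whose trace is 2*cos(2*pi*2*3/8) = 0.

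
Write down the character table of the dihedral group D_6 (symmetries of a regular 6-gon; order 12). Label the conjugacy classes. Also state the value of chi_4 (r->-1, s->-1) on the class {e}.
Conjugacy classes: {e} of size 1, {r^3} of size 1, {r^1, r^5} of size 2, {r^2, r^4} of size 2, {s, sr^2, ...} of size 3, {sr, sr^3, ...} of size 3.
Character table:
  irrep \ class              {e} (size 1)  {r^3} (size 1)  {r^1, r^5} (size 2)  {r^2, r^4} (size 2)  {s, sr^2, ...} (size 3)  {sr, sr^3, ...} (size 3)
  chi_1 (triv)               1             1               1                    1                    1                        1                       
  chi_2 (sign: r->1, s->-1)  1             1               1                    1                    -1                       -1                      
  chi_3 (r->-1, s->1)        1             -1              -1                   1                    1                        -1                      
  chi_4 (r->-1, s->-1)       1             -1              -1                   1                    -1                       1                       
  chi_5 (2d, j=1)            2             -2              1                    -1                   0                        0                       
  chi_6 (2d, j=2)            2             2               -1                   -1                   0                        0                       

Spot check: chi_4 (r->-1, s->-1) on {e} = 1.

Explanation: D_6 has order 2*6 = 12 with 6 conjugacy classes, hence 6 irreducibles. Sum of squared dims 1 + 1 + 1 + 1 + 4 + 4 = 12 = |G|. Linear characters come from the abelianisation; the 2-dimensional irreps have character r^k -> 2*cos(2*pi*j*k/6), reflections -> 0.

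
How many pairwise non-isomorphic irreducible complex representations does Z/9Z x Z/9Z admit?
81

Why: The number of irreducible complex representations of a finite group equals its number of conjugacy classes. Z/9Z x Z/9Z is abelian of order 81, so every element is its own conjugacy class: 81 classes, so Z/9Z x Z/9Z (order 81) has exactly 81 irreducible complex representations.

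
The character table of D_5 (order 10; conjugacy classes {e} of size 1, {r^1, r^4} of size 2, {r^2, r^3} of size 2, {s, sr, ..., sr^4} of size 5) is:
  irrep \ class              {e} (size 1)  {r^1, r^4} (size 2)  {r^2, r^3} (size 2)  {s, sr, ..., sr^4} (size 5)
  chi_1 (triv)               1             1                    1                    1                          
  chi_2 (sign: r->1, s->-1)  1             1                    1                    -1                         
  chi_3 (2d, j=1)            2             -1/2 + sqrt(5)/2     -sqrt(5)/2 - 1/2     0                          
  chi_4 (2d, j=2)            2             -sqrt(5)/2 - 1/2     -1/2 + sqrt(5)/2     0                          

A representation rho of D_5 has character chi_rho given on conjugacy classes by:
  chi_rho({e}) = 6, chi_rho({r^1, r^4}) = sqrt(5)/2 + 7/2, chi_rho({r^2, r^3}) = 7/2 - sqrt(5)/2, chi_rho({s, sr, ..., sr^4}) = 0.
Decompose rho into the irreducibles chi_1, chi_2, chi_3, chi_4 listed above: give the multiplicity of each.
Multiplicities: chi_1: 2, chi_2: 2, chi_3: 1, chi_4: 0.

Justification: Use <chi_rho, chi> = (1/|G|) sum_C |C| * chi_rho(C) * conj(chi(C)) with |G| = 10 for each irreducible chi in the table:
  <chi_rho, chi_1> = (1/10)[1*(6)*conj(1) + 2*(sqrt(5)/2 + 7/2)*conj(1) + 2*(7/2 - sqrt(5)/2)*conj(1) + 5*(0)*conj(1)]
      = (1/10)[(6) + (sqrt(5) + 7) + (7 - sqrt(5)) + (0)] = 20/10 = 2
  <chi_rho, chi_2> = (1/10)[1*(6)*conj(1) + 2*(sqrt(5)/2 + 7/2)*conj(1) + 2*(7/2 - sqrt(5)/2)*conj(1) + 5*(0)*conj(-1)]
      = (1/10)[(6) + (sqrt(5) + 7) + (7 - sqrt(5)) + (0)] = 20/10 = 2
  <chi_rho, chi_3> = (1/10)[1*(6)*conj(2) + 2*(sqrt(5)/2 + 7/2)*conj(-1/2 + sqrt(5)/2) + 2*(7/2 - sqrt(5)/2)*conj(-sqrt(5)/2 - 1/2) + 5*(0)*conj(0)]
      = (1/10)[(12) + (-1 + 3*sqrt(5)) + (-3*sqrt(5) - 1) + (0)] = 10/10 = 1
  <chi_rho, chi_4> = (1/10)[1*(6)*conj(2) + 2*(sqrt(5)/2 + 7/2)*conj(-sqrt(5)/2 - 1/2) + 2*(7/2 - sqrt(5)/2)*conj(-1/2 + sqrt(5)/2) + 5*(0)*conj(0)]
      = (1/10)[(12) + (-4*sqrt(5) - 6) + (-6 + 4*sqrt(5)) + (0)] = 0/10 = 0
Dimension check: dim(rho) = sum (mult * dim) = 2*1 + 2*1 + 1*2 + 0*2 = 6 = chi_rho(e) = 6.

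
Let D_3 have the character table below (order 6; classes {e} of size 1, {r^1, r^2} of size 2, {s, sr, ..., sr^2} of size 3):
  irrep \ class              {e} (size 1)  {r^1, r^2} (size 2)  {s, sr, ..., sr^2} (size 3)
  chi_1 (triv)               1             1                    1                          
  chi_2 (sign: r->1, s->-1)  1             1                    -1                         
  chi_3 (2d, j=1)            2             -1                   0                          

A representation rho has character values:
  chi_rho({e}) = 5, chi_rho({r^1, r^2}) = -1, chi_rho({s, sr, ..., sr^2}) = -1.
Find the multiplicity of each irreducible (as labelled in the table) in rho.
Multiplicities: chi_1: 0, chi_2: 1, chi_3: 2.

Derivation: Use <chi_rho, chi> = (1/|G|) sum_C |C| * chi_rho(C) * conj(chi(C)) with |G| = 6 for each irreducible chi in the table:
  <chi_rho, chi_1> = (1/6)[1*(5)*conj(1) + 2*(-1)*conj(1) + 3*(-1)*conj(1)]
      = (1/6)[(5) + (-2) + (-3)] = 0/6 = 0
  <chi_rho, chi_2> = (1/6)[1*(5)*conj(1) + 2*(-1)*conj(1) + 3*(-1)*conj(-1)]
      = (1/6)[(5) + (-2) + (3)] = 6/6 = 1
  <chi_rho, chi_3> = (1/6)[1*(5)*conj(2) + 2*(-1)*conj(-1) + 3*(-1)*conj(0)]
      = (1/6)[(10) + (2) + (0)] = 12/6 = 2
Dimension check: dim(rho) = sum (mult * dim) = 0*1 + 1*1 + 2*2 = 5 = chi_rho(e) = 5.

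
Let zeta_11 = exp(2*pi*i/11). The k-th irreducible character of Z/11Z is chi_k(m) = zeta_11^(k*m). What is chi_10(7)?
chi_10(7) = zeta_11^70 = exp(8*I*pi/11)

chi_10(7) = zeta_11^(10*7) = zeta_11^70. Since zeta_11^11 = 1, this equals zeta_11^4 = exp(2*pi*i*4/11) = exp(8*I*pi/11).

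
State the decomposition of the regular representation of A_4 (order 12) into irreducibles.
Each irreducible V_i of dimension d_i appears with multiplicity d_i, i.e. rho_reg = (direct sum over all irreducibles V_i) d_i V_i. The irreducible dimensions for A_4 are 1, 1, 1, 3: 3 irreducibles of dimension 1, each with multiplicity 1; 1 irreducible of dimension 3, with multiplicity 3. Total dimension 3*1*1 + 1*3*3 = 12 = |G|.

Explanation: General theorem: in the regular representation of a finite group G, each irreducible appears with multiplicity equal to its dimension. Check: dim(rho_reg) = sum d_i^2 = 1 + 1 + 1 + 9 = 12 = |G|.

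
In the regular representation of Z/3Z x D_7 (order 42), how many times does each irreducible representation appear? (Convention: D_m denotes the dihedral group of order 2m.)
Each irreducible V_i of dimension d_i appears with multiplicity d_i, i.e. rho_reg = (direct sum over all irreducibles V_i) d_i V_i. The irreducible dimensions for Z/3Z x D_7 are 1, 1, 1, 1, 1, 1, 2, 2, 2, 2, 2, 2, 2, 2, 2: 6 irreducibles of dimension 1, each with multiplicity 1; 9 irreducibles of dimension 2, each with multiplicity 2. Total dimension 6*1*1 + 9*2*2 = 42 = |G|.

Derivation: General theorem: in the regular representation of a finite group G, each irreducible appears with multiplicity equal to its dimension. Check: dim(rho_reg) = sum d_i^2 = 1 + 1 + 1 + 1 + 1 + 1 + 4 + 4 + 4 + 4 + 4 + 4 + 4 + 4 + 4 = 42 = |G|.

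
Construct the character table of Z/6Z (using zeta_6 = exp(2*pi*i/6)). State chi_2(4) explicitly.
Character table of Z/6Z (irreps indexed chi_0,...,chi_5 with chi_k(m) = zeta_6^(k*m), zeta_6 = exp(2*pi*i/6)):
  irrep \ class  {0} (size 1)  {1} (size 1)    {2} (size 1)    {3} (size 1)  {4} (size 1)    {5} (size 1)  
  chi_0          1             1               1               1             1               1             
  chi_1          1             exp(I*pi/3)     exp(2*I*pi/3)   -1            exp(-2*I*pi/3)  exp(-I*pi/3)  
  chi_2          1             exp(2*I*pi/3)   exp(-2*I*pi/3)  1             exp(2*I*pi/3)   exp(-2*I*pi/3)
  chi_3          1             -1              1               -1            1               -1            
  chi_4          1             exp(-2*I*pi/3)  exp(2*I*pi/3)   1             exp(-2*I*pi/3)  exp(2*I*pi/3) 
  chi_5          1             exp(-I*pi/3)    exp(-2*I*pi/3)  -1            exp(2*I*pi/3)   exp(I*pi/3)   

Spot check: chi_2(4) = zeta_6^(2*4) = zeta_6^8 = exp(2*I*pi/3).

Z/6Z is abelian, so all 6 irreducible complex representations are 1-dimensional. They are given by chi_k(m) = zeta_6^(k*m) for k = 0,...,5. Row orthogonality: sum_m chi_k(m) conj(chi_l(m)) = 6 * [k = l].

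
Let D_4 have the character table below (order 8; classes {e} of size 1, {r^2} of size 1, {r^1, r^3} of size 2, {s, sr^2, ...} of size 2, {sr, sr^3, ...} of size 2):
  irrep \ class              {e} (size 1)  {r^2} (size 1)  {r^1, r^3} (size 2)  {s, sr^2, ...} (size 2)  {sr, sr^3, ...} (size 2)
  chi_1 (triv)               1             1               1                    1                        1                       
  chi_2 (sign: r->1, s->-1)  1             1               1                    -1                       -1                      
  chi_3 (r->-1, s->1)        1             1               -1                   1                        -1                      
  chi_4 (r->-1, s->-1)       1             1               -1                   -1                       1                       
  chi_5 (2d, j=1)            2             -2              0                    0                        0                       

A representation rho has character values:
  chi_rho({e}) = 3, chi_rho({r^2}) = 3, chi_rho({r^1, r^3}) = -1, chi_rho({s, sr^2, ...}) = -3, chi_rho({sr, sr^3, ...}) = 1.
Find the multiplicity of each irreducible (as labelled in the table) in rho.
Multiplicities: chi_1: 0, chi_2: 1, chi_3: 0, chi_4: 2, chi_5: 0.

Reasoning: Use <chi_rho, chi> = (1/|G|) sum_C |C| * chi_rho(C) * conj(chi(C)) with |G| = 8 for each irreducible chi in the table:
  <chi_rho, chi_1> = (1/8)[1*(3)*conj(1) + 1*(3)*conj(1) + 2*(-1)*conj(1) + 2*(-3)*conj(1) + 2*(1)*conj(1)]
      = (1/8)[(3) + (3) + (-2) + (-6) + (2)] = 0/8 = 0
  <chi_rho, chi_2> = (1/8)[1*(3)*conj(1) + 1*(3)*conj(1) + 2*(-1)*conj(1) + 2*(-3)*conj(-1) + 2*(1)*conj(-1)]
      = (1/8)[(3) + (3) + (-2) + (6) + (-2)] = 8/8 = 1
  <chi_rho, chi_3> = (1/8)[1*(3)*conj(1) + 1*(3)*conj(1) + 2*(-1)*conj(-1) + 2*(-3)*conj(1) + 2*(1)*conj(-1)]
      = (1/8)[(3) + (3) + (2) + (-6) + (-2)] = 0/8 = 0
  <chi_rho, chi_4> = (1/8)[1*(3)*conj(1) + 1*(3)*conj(1) + 2*(-1)*conj(-1) + 2*(-3)*conj(-1) + 2*(1)*conj(1)]
      = (1/8)[(3) + (3) + (2) + (6) + (2)] = 16/8 = 2
  <chi_rho, chi_5> = (1/8)[1*(3)*conj(2) + 1*(3)*conj(-2) + 2*(-1)*conj(0) + 2*(-3)*conj(0) + 2*(1)*conj(0)]
      = (1/8)[(6) + (-6) + (0) + (0) + (0)] = 0/8 = 0
Dimension check: dim(rho) = sum (mult * dim) = 0*1 + 1*1 + 0*1 + 2*1 + 0*2 = 3 = chi_rho(e) = 3.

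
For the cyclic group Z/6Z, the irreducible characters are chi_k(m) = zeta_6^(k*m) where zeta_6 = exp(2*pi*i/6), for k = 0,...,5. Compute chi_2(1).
chi_2(1) = zeta_6^2 = exp(2*I*pi/3)

Reasoning: chi_2(1) = zeta_6^(2*1) = zeta_6^2. Since zeta_6^6 = 1, this equals zeta_6^2 = exp(2*pi*i*2/6) = exp(2*I*pi/3).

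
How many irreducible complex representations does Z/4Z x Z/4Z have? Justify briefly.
16

Proof sketch: The number of irreducible complex representations of a finite group equals its number of conjugacy classes. Z/4Z x Z/4Z is abelian of order 16, so every element is its own conjugacy class: 16 classes, so Z/4Z x Z/4Z (order 16) has exactly 16 irreducible complex representations.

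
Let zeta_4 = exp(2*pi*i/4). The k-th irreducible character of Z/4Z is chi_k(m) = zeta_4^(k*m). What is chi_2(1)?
chi_2(1) = zeta_4^2 = -1

Solution. chi_2(1) = zeta_4^(2*1) = zeta_4^2. Since zeta_4^4 = 1, this equals zeta_4^2 = exp(2*pi*i*2/4) = -1.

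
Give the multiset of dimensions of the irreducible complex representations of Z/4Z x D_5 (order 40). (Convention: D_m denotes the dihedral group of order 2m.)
Dimensions: 1, 1, 1, 1, 1, 1, 1, 1, 2, 2, 2, 2, 2, 2, 2, 2

Explanation: There are 16 irreducibles (= number of conjugacy classes). Their dimensions d_i satisfy sum d_i^2 = |G| = 40: 1 + 1 + 1 + 1 + 1 + 1 + 1 + 1 + 4 + 4 + 4 + 4 + 4 + 4 + 4 + 4 = 40. (For the product with Z/4Z: each of the 4 1-dim characters of Z/4Z tensors with each irrep of D_5, giving 4 copies of each D_5-dimension.)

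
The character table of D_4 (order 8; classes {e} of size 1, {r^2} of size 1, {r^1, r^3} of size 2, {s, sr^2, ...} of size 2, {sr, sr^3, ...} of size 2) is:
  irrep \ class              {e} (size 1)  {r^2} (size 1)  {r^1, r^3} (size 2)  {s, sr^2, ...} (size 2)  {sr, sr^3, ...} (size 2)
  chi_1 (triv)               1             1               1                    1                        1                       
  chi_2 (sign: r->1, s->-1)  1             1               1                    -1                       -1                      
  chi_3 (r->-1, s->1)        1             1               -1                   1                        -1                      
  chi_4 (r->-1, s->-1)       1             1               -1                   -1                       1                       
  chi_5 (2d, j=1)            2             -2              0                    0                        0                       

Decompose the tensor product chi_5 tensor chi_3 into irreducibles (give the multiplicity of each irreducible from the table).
chi_5 tensor chi_3 = chi_5 (all other irreducibles have multiplicity 0).

Derivation: The character of a tensor product is the pointwise product (chi_5 * chi_3)(C) = chi_5(C) * chi_3(C):
  {e}: (2)*(1), {r^2}: (-2)*(1), {r^1, r^3}: (0)*(-1), {s, sr^2, ...}: (0)*(1), {sr, sr^3, ...}: (0)*(-1)
so (chi_5 * chi_3) takes values
  {e} -> 2, {r^2} -> -2, {r^1, r^3} -> 0, {s, sr^2, ...} -> 0, {sr, sr^3, ...} -> 0.
Now take the inner product of this character with each irreducible chi from the table, <chi_5*chi_3, chi> = (1/8) sum_C |C| (chi_5*chi_3)(C) conj(chi(C)):
  <chi_5*chi_3, chi_1> = (1/8)[1*(2)*conj(1) + 1*(-2)*conj(1) + 2*(0)*conj(1) + 2*(0)*conj(1) + 2*(0)*conj(1)]
      = (1/8)[(2) + (-2) + (0) + (0) + (0)] = 0/8 = 0
  <chi_5*chi_3, chi_2> = (1/8)[1*(2)*conj(1) + 1*(-2)*conj(1) + 2*(0)*conj(1) + 2*(0)*conj(-1) + 2*(0)*conj(-1)]
      = (1/8)[(2) + (-2) + (0) + (0) + (0)] = 0/8 = 0
  <chi_5*chi_3, chi_3> = (1/8)[1*(2)*conj(1) + 1*(-2)*conj(1) + 2*(0)*conj(-1) + 2*(0)*conj(1) + 2*(0)*conj(-1)]
      = (1/8)[(2) + (-2) + (0) + (0) + (0)] = 0/8 = 0
  <chi_5*chi_3, chi_4> = (1/8)[1*(2)*conj(1) + 1*(-2)*conj(1) + 2*(0)*conj(-1) + 2*(0)*conj(-1) + 2*(0)*conj(1)]
      = (1/8)[(2) + (-2) + (0) + (0) + (0)] = 0/8 = 0
  <chi_5*chi_3, chi_5> = (1/8)[1*(2)*conj(2) + 1*(-2)*conj(-2) + 2*(0)*conj(0) + 2*(0)*conj(0) + 2*(0)*conj(0)]
      = (1/8)[(4) + (4) + (0) + (0) + (0)] = 8/8 = 1
Hence the multiplicities are chi_5: 1. Dimension check: dim(chi_5)*dim(chi_3) = 2*1 = 2 and sum (mult * dim) = 1*2 = 2.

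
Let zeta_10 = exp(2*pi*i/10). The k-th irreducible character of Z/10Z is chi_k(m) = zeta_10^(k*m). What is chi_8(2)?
chi_8(2) = zeta_10^16 = exp(-4*I*pi/5)

Why: chi_8(2) = zeta_10^(8*2) = zeta_10^16. Since zeta_10^10 = 1, this equals zeta_10^6 = exp(2*pi*i*6/10) = exp(-4*I*pi/5).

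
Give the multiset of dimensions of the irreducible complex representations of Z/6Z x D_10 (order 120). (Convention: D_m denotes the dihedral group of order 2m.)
Dimensions: 1, 1, 1, 1, 1, 1, 1, 1, 1, 1, 1, 1, 1, 1, 1, 1, 1, 1, 1, 1, 1, 1, 1, 1, 2, 2, 2, 2, 2, 2, 2, 2, 2, 2, 2, 2, 2, 2, 2, 2, 2, 2, 2, 2, 2, 2, 2, 2

Explanation: There are 48 irreducibles (= number of conjugacy classes). Their dimensions d_i satisfy sum d_i^2 = |G| = 120: 1 + 1 + 1 + 1 + 1 + 1 + 1 + 1 + 1 + 1 + 1 + 1 + 1 + 1 + 1 + 1 + 1 + 1 + 1 + 1 + 1 + 1 + 1 + 1 + 4 + 4 + 4 + 4 + 4 + 4 + 4 + 4 + 4 + 4 + 4 + 4 + 4 + 4 + 4 + 4 + 4 + 4 + 4 + 4 + 4 + 4 + 4 + 4 = 120. (For the product with Z/6Z: each of the 6 1-dim characters of Z/6Z tensors with each irrep of D_10, giving 6 copies of each D_10-dimension.)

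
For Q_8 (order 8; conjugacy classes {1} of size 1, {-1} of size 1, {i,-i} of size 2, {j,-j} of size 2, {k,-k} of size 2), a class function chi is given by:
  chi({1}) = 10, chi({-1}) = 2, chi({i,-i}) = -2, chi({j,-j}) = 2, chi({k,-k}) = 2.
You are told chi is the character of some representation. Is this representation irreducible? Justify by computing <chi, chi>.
Not irreducible (reducible): <chi, chi> = 16 > 1.

Justification: <chi, chi> = (1/|G|) sum_C |C| * |chi(C)|^2 = (1/8)[1*|10|^2 + 1*|2|^2 + 2*|-2|^2 + 2*|2|^2 + 2*|2|^2]
  = (1/8)[(100) + (4) + (8) + (8) + (8)] = 128/8 = 16.
A character is irreducible iff <chi, chi> = 1, so this representation is reducible.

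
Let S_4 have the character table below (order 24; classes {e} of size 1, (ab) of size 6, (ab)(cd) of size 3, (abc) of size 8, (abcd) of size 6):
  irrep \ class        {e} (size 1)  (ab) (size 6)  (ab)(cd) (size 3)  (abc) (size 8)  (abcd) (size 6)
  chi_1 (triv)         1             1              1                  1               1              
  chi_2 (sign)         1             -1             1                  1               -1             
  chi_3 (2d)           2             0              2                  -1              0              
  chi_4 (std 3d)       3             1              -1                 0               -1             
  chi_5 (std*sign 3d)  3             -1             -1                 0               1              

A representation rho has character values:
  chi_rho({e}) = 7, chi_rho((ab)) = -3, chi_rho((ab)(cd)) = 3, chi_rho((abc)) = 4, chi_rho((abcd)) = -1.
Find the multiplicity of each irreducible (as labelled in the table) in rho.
Multiplicities: chi_1: 1, chi_2: 3, chi_3: 0, chi_4: 0, chi_5: 1.

Derivation: Use <chi_rho, chi> = (1/|G|) sum_C |C| * chi_rho(C) * conj(chi(C)) with |G| = 24 for each irreducible chi in the table:
  <chi_rho, chi_1> = (1/24)[1*(7)*conj(1) + 6*(-3)*conj(1) + 3*(3)*conj(1) + 8*(4)*conj(1) + 6*(-1)*conj(1)]
      = (1/24)[(7) + (-18) + (9) + (32) + (-6)] = 24/24 = 1
  <chi_rho, chi_2> = (1/24)[1*(7)*conj(1) + 6*(-3)*conj(-1) + 3*(3)*conj(1) + 8*(4)*conj(1) + 6*(-1)*conj(-1)]
      = (1/24)[(7) + (18) + (9) + (32) + (6)] = 72/24 = 3
  <chi_rho, chi_3> = (1/24)[1*(7)*conj(2) + 6*(-3)*conj(0) + 3*(3)*conj(2) + 8*(4)*conj(-1) + 6*(-1)*conj(0)]
      = (1/24)[(14) + (0) + (18) + (-32) + (0)] = 0/24 = 0
  <chi_rho, chi_4> = (1/24)[1*(7)*conj(3) + 6*(-3)*conj(1) + 3*(3)*conj(-1) + 8*(4)*conj(0) + 6*(-1)*conj(-1)]
      = (1/24)[(21) + (-18) + (-9) + (0) + (6)] = 0/24 = 0
  <chi_rho, chi_5> = (1/24)[1*(7)*conj(3) + 6*(-3)*conj(-1) + 3*(3)*conj(-1) + 8*(4)*conj(0) + 6*(-1)*conj(1)]
      = (1/24)[(21) + (18) + (-9) + (0) + (-6)] = 24/24 = 1
Dimension check: dim(rho) = sum (mult * dim) = 1*1 + 3*1 + 0*2 + 0*3 + 1*3 = 7 = chi_rho(e) = 7.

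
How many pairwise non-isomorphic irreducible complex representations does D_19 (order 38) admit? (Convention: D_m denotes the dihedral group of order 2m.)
11

Solution. The number of irreducible complex representations of a finite group equals its number of conjugacy classes. D_19 has 11 conjugacy classes ((n+3)/2 for n odd), so D_19 (order 38) has exactly 11 irreducible complex representations.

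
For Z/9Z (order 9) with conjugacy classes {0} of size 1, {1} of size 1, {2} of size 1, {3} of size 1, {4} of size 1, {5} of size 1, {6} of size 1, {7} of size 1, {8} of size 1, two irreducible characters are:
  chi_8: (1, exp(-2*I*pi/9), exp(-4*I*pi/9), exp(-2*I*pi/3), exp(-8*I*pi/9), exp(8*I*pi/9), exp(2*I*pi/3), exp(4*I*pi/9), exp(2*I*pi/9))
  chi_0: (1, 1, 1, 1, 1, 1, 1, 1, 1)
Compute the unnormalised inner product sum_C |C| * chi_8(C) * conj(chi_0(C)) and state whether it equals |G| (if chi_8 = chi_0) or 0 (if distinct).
Sum = 0; so <chi_8, chi_0> = 0 (distinct irreducibles are orthogonal).

Explanation: Compute term by term over conjugacy classes (|C| * chi_8(C) * conj(chi_0(C))):
  1*(1)*conj(1) + 1*(exp(-2*I*pi/9))*conj(1) + 1*(exp(-4*I*pi/9))*conj(1) + 1*(exp(-2*I*pi/3))*conj(1) + 1*(exp(-8*I*pi/9))*conj(1) + 1*(exp(8*I*pi/9))*conj(1) + 1*(exp(2*I*pi/3))*conj(1) + 1*(exp(4*I*pi/9))*conj(1) + 1*(exp(2*I*pi/9))*conj(1)
  = (1) + (exp(-2*I*pi/9)) + (exp(-4*I*pi/9)) + (exp(-2*I*pi/3)) + (exp(-8*I*pi/9)) + (exp(8*I*pi/9)) + (exp(2*I*pi/3)) + (exp(4*I*pi/9)) + (exp(2*I*pi/9))
  = 0.
(Exp terms are combined using exp(i*s)*conj(exp(i*t)) = exp(i*(s-t)), and sums of them are collapsed using the identity that for every m > 1 the m distinct m-th roots of unity sum to 0, e.g. 1 + exp(2*I*pi/3) + exp(-2*I*pi/3) = 0.)
Dividing by |G| = 9 gives 0/9 = 0, matching the row-orthogonality relation <chi_8, chi_0> = [chi_8 = chi_0].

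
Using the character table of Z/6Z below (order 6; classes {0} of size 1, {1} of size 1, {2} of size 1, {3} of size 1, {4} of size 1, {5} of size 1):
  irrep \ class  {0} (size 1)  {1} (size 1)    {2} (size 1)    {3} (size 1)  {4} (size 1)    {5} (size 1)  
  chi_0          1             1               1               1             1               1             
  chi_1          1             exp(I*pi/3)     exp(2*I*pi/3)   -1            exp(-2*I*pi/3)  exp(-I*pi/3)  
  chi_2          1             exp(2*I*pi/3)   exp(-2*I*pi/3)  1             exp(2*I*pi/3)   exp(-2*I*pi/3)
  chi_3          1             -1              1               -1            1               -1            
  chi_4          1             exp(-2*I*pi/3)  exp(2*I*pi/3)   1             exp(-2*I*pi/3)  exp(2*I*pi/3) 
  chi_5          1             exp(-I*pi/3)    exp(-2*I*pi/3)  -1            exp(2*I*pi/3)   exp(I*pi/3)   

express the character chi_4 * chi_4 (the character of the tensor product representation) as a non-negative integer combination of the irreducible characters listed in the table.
chi_4 tensor chi_4 = chi_2 (all other irreducibles have multiplicity 0).

Justification: The character of a tensor product is the pointwise product (chi_4 * chi_4)(C) = chi_4(C) * chi_4(C):
  {0}: (1)*(1), {1}: (exp(-2*I*pi/3))*(exp(-2*I*pi/3)), {2}: (exp(2*I*pi/3))*(exp(2*I*pi/3)), {3}: (1)*(1), {4}: (exp(-2*I*pi/3))*(exp(-2*I*pi/3)), {5}: (exp(2*I*pi/3))*(exp(2*I*pi/3))
so (chi_4 * chi_4) takes values
  {0} -> 1, {1} -> exp(2*I*pi/3), {2} -> exp(-2*I*pi/3), {3} -> 1, {4} -> exp(2*I*pi/3), {5} -> exp(-2*I*pi/3).
Now take the inner product of this character with each irreducible chi from the table, <chi_4*chi_4, chi> = (1/6) sum_C |C| (chi_4*chi_4)(C) conj(chi(C)):
  <chi_4*chi_4, chi_0> = (1/6)[1*(1)*conj(1) + 1*(exp(2*I*pi/3))*conj(1) + 1*(exp(-2*I*pi/3))*conj(1) + 1*(1)*conj(1) + 1*(exp(2*I*pi/3))*conj(1) + 1*(exp(-2*I*pi/3))*conj(1)]
      = (1/6)[(1) + (exp(2*I*pi/3)) + (exp(-2*I*pi/3)) + (1) + (exp(2*I*pi/3)) + (exp(-2*I*pi/3))] = 0/6 = 0
  <chi_4*chi_4, chi_1> = (1/6)[1*(1)*conj(1) + 1*(exp(2*I*pi/3))*conj(exp(I*pi/3)) + 1*(exp(-2*I*pi/3))*conj(exp(2*I*pi/3)) + 1*(1)*conj(-1) + 1*(exp(2*I*pi/3))*conj(exp(-2*I*pi/3)) + 1*(exp(-2*I*pi/3))*conj(exp(-I*pi/3))]
      = (1/6)[(1) + (exp(I*pi/3)) + (exp(2*I*pi/3)) + (-1) + (exp(-2*I*pi/3)) + (exp(-I*pi/3))] = 0/6 = 0
  <chi_4*chi_4, chi_2> = (1/6)[1*(1)*conj(1) + 1*(exp(2*I*pi/3))*conj(exp(2*I*pi/3)) + 1*(exp(-2*I*pi/3))*conj(exp(-2*I*pi/3)) + 1*(1)*conj(1) + 1*(exp(2*I*pi/3))*conj(exp(2*I*pi/3)) + 1*(exp(-2*I*pi/3))*conj(exp(-2*I*pi/3))]
      = (1/6)[(1) + (1) + (1) + (1) + (1) + (1)] = 6/6 = 1
  <chi_4*chi_4, chi_3> = (1/6)[1*(1)*conj(1) + 1*(exp(2*I*pi/3))*conj(-1) + 1*(exp(-2*I*pi/3))*conj(1) + 1*(1)*conj(-1) + 1*(exp(2*I*pi/3))*conj(1) + 1*(exp(-2*I*pi/3))*conj(-1)]
      = (1/6)[(1) + (-exp(2*I*pi/3)) + (exp(-2*I*pi/3)) + (-1) + (exp(2*I*pi/3)) + (-exp(-2*I*pi/3))] = 0/6 = 0
  <chi_4*chi_4, chi_4> = (1/6)[1*(1)*conj(1) + 1*(exp(2*I*pi/3))*conj(exp(-2*I*pi/3)) + 1*(exp(-2*I*pi/3))*conj(exp(2*I*pi/3)) + 1*(1)*conj(1) + 1*(exp(2*I*pi/3))*conj(exp(-2*I*pi/3)) + 1*(exp(-2*I*pi/3))*conj(exp(2*I*pi/3))]
      = (1/6)[(1) + (exp(-2*I*pi/3)) + (exp(2*I*pi/3)) + (1) + (exp(-2*I*pi/3)) + (exp(2*I*pi/3))] = 0/6 = 0
  <chi_4*chi_4, chi_5> = (1/6)[1*(1)*conj(1) + 1*(exp(2*I*pi/3))*conj(exp(-I*pi/3)) + 1*(exp(-2*I*pi/3))*conj(exp(-2*I*pi/3)) + 1*(1)*conj(-1) + 1*(exp(2*I*pi/3))*conj(exp(2*I*pi/3)) + 1*(exp(-2*I*pi/3))*conj(exp(I*pi/3))]
      = (1/6)[(1) + (-1) + (1) + (-1) + (1) + (-1)] = 0/6 = 0
(Exp terms are combined using exp(i*s)*conj(exp(i*t)) = exp(i*(s-t)), and sums of them are collapsed using the identity that for every m > 1 the m distinct m-th roots of unity sum to 0, e.g. 1 + exp(2*I*pi/3) + exp(-2*I*pi/3) = 0.)
Hence the multiplicities are chi_2: 1. Dimension check: dim(chi_4)*dim(chi_4) = 1*1 = 1 and sum (mult * dim) = 1*1 = 1.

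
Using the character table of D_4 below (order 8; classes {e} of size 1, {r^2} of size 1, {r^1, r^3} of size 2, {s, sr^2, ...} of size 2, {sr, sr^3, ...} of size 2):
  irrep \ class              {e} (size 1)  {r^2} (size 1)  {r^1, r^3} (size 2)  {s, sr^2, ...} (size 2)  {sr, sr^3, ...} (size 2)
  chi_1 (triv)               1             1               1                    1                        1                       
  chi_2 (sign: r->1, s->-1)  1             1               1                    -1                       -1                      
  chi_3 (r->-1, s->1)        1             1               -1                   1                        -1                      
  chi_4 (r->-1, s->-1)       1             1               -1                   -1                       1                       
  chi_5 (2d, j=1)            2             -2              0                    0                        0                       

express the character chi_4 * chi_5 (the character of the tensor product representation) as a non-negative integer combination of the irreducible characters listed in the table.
chi_4 tensor chi_5 = chi_5 (all other irreducibles have multiplicity 0).

Derivation: The character of a tensor product is the pointwise product (chi_4 * chi_5)(C) = chi_4(C) * chi_5(C):
  {e}: (1)*(2), {r^2}: (1)*(-2), {r^1, r^3}: (-1)*(0), {s, sr^2, ...}: (-1)*(0), {sr, sr^3, ...}: (1)*(0)
so (chi_4 * chi_5) takes values
  {e} -> 2, {r^2} -> -2, {r^1, r^3} -> 0, {s, sr^2, ...} -> 0, {sr, sr^3, ...} -> 0.
Now take the inner product of this character with each irreducible chi from the table, <chi_4*chi_5, chi> = (1/8) sum_C |C| (chi_4*chi_5)(C) conj(chi(C)):
  <chi_4*chi_5, chi_1> = (1/8)[1*(2)*conj(1) + 1*(-2)*conj(1) + 2*(0)*conj(1) + 2*(0)*conj(1) + 2*(0)*conj(1)]
      = (1/8)[(2) + (-2) + (0) + (0) + (0)] = 0/8 = 0
  <chi_4*chi_5, chi_2> = (1/8)[1*(2)*conj(1) + 1*(-2)*conj(1) + 2*(0)*conj(1) + 2*(0)*conj(-1) + 2*(0)*conj(-1)]
      = (1/8)[(2) + (-2) + (0) + (0) + (0)] = 0/8 = 0
  <chi_4*chi_5, chi_3> = (1/8)[1*(2)*conj(1) + 1*(-2)*conj(1) + 2*(0)*conj(-1) + 2*(0)*conj(1) + 2*(0)*conj(-1)]
      = (1/8)[(2) + (-2) + (0) + (0) + (0)] = 0/8 = 0
  <chi_4*chi_5, chi_4> = (1/8)[1*(2)*conj(1) + 1*(-2)*conj(1) + 2*(0)*conj(-1) + 2*(0)*conj(-1) + 2*(0)*conj(1)]
      = (1/8)[(2) + (-2) + (0) + (0) + (0)] = 0/8 = 0
  <chi_4*chi_5, chi_5> = (1/8)[1*(2)*conj(2) + 1*(-2)*conj(-2) + 2*(0)*conj(0) + 2*(0)*conj(0) + 2*(0)*conj(0)]
      = (1/8)[(4) + (4) + (0) + (0) + (0)] = 8/8 = 1
Hence the multiplicities are chi_5: 1. Dimension check: dim(chi_4)*dim(chi_5) = 1*2 = 2 and sum (mult * dim) = 1*2 = 2.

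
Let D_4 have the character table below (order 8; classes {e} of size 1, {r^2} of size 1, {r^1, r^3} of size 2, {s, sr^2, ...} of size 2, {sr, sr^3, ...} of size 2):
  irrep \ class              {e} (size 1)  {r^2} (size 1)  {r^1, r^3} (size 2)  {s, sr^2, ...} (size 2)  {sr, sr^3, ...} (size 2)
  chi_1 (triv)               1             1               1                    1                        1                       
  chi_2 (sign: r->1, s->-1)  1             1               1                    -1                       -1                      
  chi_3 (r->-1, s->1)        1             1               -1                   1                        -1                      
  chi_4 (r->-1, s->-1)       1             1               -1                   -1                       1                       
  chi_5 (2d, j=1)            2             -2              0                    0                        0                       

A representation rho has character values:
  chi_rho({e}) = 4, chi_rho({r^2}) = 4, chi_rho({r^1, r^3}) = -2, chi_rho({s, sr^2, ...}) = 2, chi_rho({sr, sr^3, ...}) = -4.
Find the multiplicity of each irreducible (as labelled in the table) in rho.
Multiplicities: chi_1: 0, chi_2: 1, chi_3: 3, chi_4: 0, chi_5: 0.

Reasoning: Use <chi_rho, chi> = (1/|G|) sum_C |C| * chi_rho(C) * conj(chi(C)) with |G| = 8 for each irreducible chi in the table:
  <chi_rho, chi_1> = (1/8)[1*(4)*conj(1) + 1*(4)*conj(1) + 2*(-2)*conj(1) + 2*(2)*conj(1) + 2*(-4)*conj(1)]
      = (1/8)[(4) + (4) + (-4) + (4) + (-8)] = 0/8 = 0
  <chi_rho, chi_2> = (1/8)[1*(4)*conj(1) + 1*(4)*conj(1) + 2*(-2)*conj(1) + 2*(2)*conj(-1) + 2*(-4)*conj(-1)]
      = (1/8)[(4) + (4) + (-4) + (-4) + (8)] = 8/8 = 1
  <chi_rho, chi_3> = (1/8)[1*(4)*conj(1) + 1*(4)*conj(1) + 2*(-2)*conj(-1) + 2*(2)*conj(1) + 2*(-4)*conj(-1)]
      = (1/8)[(4) + (4) + (4) + (4) + (8)] = 24/8 = 3
  <chi_rho, chi_4> = (1/8)[1*(4)*conj(1) + 1*(4)*conj(1) + 2*(-2)*conj(-1) + 2*(2)*conj(-1) + 2*(-4)*conj(1)]
      = (1/8)[(4) + (4) + (4) + (-4) + (-8)] = 0/8 = 0
  <chi_rho, chi_5> = (1/8)[1*(4)*conj(2) + 1*(4)*conj(-2) + 2*(-2)*conj(0) + 2*(2)*conj(0) + 2*(-4)*conj(0)]
      = (1/8)[(8) + (-8) + (0) + (0) + (0)] = 0/8 = 0
Dimension check: dim(rho) = sum (mult * dim) = 0*1 + 1*1 + 3*1 + 0*1 + 0*2 = 4 = chi_rho(e) = 4.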